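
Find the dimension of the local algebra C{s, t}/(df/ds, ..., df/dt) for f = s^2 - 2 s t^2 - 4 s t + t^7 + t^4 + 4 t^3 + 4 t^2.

6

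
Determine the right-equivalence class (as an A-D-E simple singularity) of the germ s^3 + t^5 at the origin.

E8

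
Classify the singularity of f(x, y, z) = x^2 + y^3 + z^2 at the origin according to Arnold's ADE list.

A_{2}

The Hessian of f at 0 has rank 2. Corank 1: A-series; mu = 2 gives A_2.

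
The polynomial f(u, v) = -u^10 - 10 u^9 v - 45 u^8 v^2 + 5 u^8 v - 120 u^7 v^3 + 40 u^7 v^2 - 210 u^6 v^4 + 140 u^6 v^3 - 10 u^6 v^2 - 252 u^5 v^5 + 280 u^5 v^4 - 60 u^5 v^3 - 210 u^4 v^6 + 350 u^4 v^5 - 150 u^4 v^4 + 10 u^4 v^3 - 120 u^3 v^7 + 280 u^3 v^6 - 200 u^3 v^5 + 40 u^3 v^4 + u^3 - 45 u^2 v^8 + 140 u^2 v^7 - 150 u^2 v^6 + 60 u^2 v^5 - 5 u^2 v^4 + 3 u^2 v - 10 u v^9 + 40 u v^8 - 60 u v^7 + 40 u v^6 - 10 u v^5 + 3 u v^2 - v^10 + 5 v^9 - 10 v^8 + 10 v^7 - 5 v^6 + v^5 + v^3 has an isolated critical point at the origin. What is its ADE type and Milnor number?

Type E_8, Milnor number mu = 8.

The Hessian of f at 0 is [[0, 0], [0, 0]] with rank 0, so corank 2. A Groebner basis of the Jacobian ideal J(f) in C{u,v} is {v^4, u^2 + 2*u*v + v^2}; counting standard monomials gives mu = 8. Corank 2; j^3 = (u + v)^3 is a perfect cube, so E-series; the 5-jet and mu = 8 give E_8.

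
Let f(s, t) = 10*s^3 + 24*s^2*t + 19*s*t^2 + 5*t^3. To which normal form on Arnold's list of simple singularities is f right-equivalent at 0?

D4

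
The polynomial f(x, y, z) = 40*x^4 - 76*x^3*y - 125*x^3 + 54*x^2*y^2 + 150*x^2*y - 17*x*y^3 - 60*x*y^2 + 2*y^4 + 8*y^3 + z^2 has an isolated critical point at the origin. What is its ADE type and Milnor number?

The Hessian of f at 0 has rank 1. Corank 2; j^3 = -(5*x - 2*y)^3 is a perfect cube, so E-series; the 4-jet and mu = 7 give E_7.

Type E7, Milnor number mu = 7.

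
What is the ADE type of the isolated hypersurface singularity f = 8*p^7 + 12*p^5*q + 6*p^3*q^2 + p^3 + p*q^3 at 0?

The Hessian of f at 0 is [[0, 0], [0, 0]] with rank 0, so corank 2. A Groebner basis of the Jacobian ideal J(f) in C{p,q} is {p^3, p*q^2, 3*p^2 + q^3}; counting standard monomials gives mu = 7. Corank 2; j^3 = p^3 is a perfect cube, so E-series; the 4-jet and mu = 7 give E_7.

E7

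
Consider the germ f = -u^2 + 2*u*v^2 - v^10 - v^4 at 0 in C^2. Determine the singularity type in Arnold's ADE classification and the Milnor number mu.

The Hessian of f at 0 has rank 1. Corank 1: A-series; mu = 9 gives A_9.

Type A_{9}, Milnor number mu = 9.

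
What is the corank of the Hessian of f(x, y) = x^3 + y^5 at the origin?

2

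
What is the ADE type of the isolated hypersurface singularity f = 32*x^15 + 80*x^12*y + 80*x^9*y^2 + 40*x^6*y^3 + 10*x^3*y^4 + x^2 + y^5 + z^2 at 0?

A_4

The Hessian of f at 0 has rank 2. Corank 1: A-series; mu = 4 gives A_4.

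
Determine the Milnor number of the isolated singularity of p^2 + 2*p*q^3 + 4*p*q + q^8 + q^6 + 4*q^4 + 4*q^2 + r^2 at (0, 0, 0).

7

The Hessian of f at 0 has rank 2. Corank 1: A-series; mu = 7 gives A_7.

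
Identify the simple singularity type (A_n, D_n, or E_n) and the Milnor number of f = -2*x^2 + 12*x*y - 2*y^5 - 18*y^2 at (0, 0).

Type A_4, Milnor number mu = 4.

The Hessian of f at 0 has rank 1. Corank 1: A-series; mu = 4 gives A_4.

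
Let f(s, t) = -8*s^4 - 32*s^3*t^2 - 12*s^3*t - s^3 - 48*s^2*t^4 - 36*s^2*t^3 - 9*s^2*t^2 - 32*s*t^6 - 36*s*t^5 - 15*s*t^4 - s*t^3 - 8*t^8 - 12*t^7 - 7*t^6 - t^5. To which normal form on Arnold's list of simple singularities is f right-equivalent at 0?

E_{7}

The Hessian of f at 0 has rank 0. Corank 2; j^3 = -s^3 is a perfect cube, so E-series; the 4-jet and mu = 7 give E_7.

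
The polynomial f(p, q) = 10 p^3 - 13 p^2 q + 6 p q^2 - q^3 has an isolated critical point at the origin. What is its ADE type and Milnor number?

The Hessian of f at 0 has rank 0. Corank 2; j^3 = (2*p - q)*(5*p^2 - 4*p*q + q^2) splits into three distinct lines over C (the quadratic factor has nonzero discriminant), so D_4.

Type D4, Milnor number mu = 4.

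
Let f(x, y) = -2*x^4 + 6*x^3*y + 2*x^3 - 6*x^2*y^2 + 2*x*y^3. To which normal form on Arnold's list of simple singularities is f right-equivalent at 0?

E_7

The Hessian of f at 0 has rank 0. Corank 2; j^3 = 2*x^3 is a perfect cube, so E-series; the 4-jet and mu = 7 give E_7.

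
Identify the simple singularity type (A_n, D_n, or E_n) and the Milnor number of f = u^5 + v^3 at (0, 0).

The Hessian of f at 0 is [[0, 0], [0, 0]] with rank 0, so corank 2. A Groebner basis of the Jacobian ideal J(f) in C{u,v} is {u^4, v^2}; counting standard monomials gives mu = 8. Corank 2; j^3 = v^3 is a perfect cube, so E-series; the 5-jet and mu = 8 give E_8.

Type E8, Milnor number mu = 8.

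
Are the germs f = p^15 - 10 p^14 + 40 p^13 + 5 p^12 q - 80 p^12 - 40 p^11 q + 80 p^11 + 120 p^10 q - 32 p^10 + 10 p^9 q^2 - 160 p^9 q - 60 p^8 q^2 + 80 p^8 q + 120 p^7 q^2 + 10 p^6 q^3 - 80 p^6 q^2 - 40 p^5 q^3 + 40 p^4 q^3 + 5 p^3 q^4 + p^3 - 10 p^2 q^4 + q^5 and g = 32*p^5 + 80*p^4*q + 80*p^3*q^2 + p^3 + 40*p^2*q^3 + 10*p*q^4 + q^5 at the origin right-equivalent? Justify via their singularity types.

Yes.

The Hessian of f at 0 is [[0, 0], [0, 0]] with rank 0, so corank 2. A Groebner basis of the Jacobian ideal J(f) in C{p,q} is {q^4, p^2}; counting standard monomials gives mu = 8. Corank 2; j^3 = p^3 is a perfect cube, so E-series; the 5-jet and mu = 8 give E_8. The Hessian of g at 0 is [[0, 0], [0, 0]] with rank 0, so corank 2. A Groebner basis of the Jacobian ideal J(g) in C{p,q} is {q^5, p*q^3 + q^4/8, p^2}; counting standard monomials gives mu = 8. Corank 2; j^3 = p^3 is a perfect cube, so E-series; the 5-jet and mu = 8 give E_8. Both have type E_8, hence right-equivalent.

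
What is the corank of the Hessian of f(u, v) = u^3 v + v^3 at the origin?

2

The Hessian at 0 is [[0, 0], [0, 0]] of rank 0; hence corank 2.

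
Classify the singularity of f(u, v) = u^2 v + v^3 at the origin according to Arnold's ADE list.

D4

The Hessian of f at 0 has rank 0. Corank 2; j^3 = v*(u^2 + v^2) splits into three distinct lines over C (the quadratic factor has nonzero discriminant), so D_4.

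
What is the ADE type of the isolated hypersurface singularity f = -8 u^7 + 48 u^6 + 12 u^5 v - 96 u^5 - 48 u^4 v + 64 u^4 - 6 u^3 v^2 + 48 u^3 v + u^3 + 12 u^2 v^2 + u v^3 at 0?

The Hessian of f at 0 has rank 0. Corank 2; j^3 = u^3 is a perfect cube, so E-series; the 4-jet and mu = 7 give E_7.

E7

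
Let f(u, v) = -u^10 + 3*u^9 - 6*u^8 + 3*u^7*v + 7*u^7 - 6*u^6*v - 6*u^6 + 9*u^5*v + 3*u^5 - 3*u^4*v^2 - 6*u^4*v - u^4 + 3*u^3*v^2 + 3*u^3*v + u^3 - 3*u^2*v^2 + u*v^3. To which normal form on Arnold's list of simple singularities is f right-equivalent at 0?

E7

The Hessian of f at 0 is [[0, 0], [0, 0]] with rank 0, so corank 2. A Groebner basis of the Jacobian ideal J(f) in C{u,v} is {3*u^2 + v^4 + v^3, u^3, u^2*v - u^2 - v^3/3, -2*u^2 + u*v^2 - 2*v^3/3}; counting standard monomials gives mu = 7. Corank 2; j^3 = u^3 is a perfect cube, so E-series; the 4-jet and mu = 7 give E_7.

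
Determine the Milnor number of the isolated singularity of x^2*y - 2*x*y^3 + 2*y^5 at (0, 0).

6

The Hessian of f at 0 has rank 0. Corank 2; j^3 = x^2*y has shape L^2 M (L != M), so D-series; mu = 6 gives D_6.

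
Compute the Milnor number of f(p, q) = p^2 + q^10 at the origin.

The Hessian of f at 0 is [[2, 0], [0, 0]] with rank 1, so corank 1. A Groebner basis of the Jacobian ideal J(f) in C{p,q} is {q^9, p}; counting standard monomials gives mu = 9. Corank 1: A-series; mu = 9 gives A_9.

9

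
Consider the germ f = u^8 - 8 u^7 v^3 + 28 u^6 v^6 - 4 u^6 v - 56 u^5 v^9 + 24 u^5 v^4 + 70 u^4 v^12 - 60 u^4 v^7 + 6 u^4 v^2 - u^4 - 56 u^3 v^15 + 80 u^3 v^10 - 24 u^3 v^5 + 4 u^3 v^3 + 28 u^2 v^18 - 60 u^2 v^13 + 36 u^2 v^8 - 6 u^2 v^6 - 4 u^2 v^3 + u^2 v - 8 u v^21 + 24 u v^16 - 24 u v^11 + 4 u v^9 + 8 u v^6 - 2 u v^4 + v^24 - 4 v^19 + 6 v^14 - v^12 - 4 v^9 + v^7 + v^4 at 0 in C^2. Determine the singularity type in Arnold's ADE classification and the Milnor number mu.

Type D_{5}, Milnor number mu = 5.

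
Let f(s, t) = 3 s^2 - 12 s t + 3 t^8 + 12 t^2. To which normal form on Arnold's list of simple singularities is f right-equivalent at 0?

A7

The Hessian of f at 0 is [[6, -12], [-12, 24]] with rank 1, so corank 1. A Groebner basis of the Jacobian ideal J(f) in C{s,t} is {t^7, s - 2*t}; counting standard monomials gives mu = 7. Corank 1: A-series; mu = 7 gives A_7.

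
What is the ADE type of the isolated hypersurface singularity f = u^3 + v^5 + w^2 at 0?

E8

The Hessian of f at 0 is [[0, 0, 0], [0, 0, 0], [0, 0, 2]] with rank 1, so corank 2. A Groebner basis of the Jacobian ideal J(f) in C{u,v,w} is {v^4, u^2, w}; counting standard monomials gives mu = 8. Corank 2; j^3 = u^3 is a perfect cube, so E-series; the 5-jet and mu = 8 give E_8.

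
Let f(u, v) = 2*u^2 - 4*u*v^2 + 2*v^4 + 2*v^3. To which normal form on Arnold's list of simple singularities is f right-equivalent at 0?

The Hessian of f at 0 has rank 1. Corank 1: A-series; mu = 2 gives A_2.

A_2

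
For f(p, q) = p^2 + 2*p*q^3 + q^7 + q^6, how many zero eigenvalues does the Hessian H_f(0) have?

1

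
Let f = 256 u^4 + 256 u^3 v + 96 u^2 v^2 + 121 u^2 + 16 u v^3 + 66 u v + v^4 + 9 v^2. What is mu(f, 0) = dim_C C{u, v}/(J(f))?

3

The Hessian of f at 0 is [[242, 66], [66, 18]] with rank 1, so corank 1. A Groebner basis of the Jacobian ideal J(f) in C{u,v} is {v^3, u + 3*v/11}; counting standard monomials gives mu = 3. Corank 1: A-series; mu = 3 gives A_3.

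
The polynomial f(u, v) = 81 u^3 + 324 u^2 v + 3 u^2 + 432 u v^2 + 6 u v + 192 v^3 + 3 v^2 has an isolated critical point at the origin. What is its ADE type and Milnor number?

Type A_{2}, Milnor number mu = 2.

The Hessian of f at 0 has rank 1. Corank 1: A-series; mu = 2 gives A_2.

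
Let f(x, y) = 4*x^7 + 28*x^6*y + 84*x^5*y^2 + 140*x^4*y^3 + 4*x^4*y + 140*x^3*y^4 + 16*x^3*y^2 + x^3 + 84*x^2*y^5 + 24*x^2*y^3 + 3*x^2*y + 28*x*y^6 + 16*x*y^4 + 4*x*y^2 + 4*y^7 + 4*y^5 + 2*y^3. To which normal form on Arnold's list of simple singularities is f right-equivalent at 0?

D4

The Hessian of f at 0 has rank 0. Corank 2; j^3 = (x + y)*(x^2 + 2*x*y + 2*y^2) splits into three distinct lines over C (the quadratic factor has nonzero discriminant), so D_4.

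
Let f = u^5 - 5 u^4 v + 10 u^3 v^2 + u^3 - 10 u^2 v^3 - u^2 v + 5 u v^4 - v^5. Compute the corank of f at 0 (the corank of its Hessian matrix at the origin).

2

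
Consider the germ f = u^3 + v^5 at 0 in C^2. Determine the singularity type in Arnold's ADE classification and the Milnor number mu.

Type E_{8}, Milnor number mu = 8.

The Hessian of f at 0 has rank 0. Corank 2; j^3 = u^3 is a perfect cube, so E-series; the 5-jet and mu = 8 give E_8.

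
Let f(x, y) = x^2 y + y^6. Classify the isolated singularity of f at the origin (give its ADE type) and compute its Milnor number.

Type D7, Milnor number mu = 7.

The Hessian of f at 0 is [[0, 0], [0, 0]] with rank 0, so corank 2. A Groebner basis of the Jacobian ideal J(f) in C{x,y} is {x^2/6 + y^5, x^3, x*y}; counting standard monomials gives mu = 7. Corank 2; j^3 = x^2*y has shape L^2 M (L != M), so D-series; mu = 7 gives D_7.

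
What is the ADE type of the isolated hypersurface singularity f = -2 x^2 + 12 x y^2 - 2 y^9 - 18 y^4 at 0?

A_{8}

The Hessian of f at 0 has rank 1. Corank 1: A-series; mu = 8 gives A_8.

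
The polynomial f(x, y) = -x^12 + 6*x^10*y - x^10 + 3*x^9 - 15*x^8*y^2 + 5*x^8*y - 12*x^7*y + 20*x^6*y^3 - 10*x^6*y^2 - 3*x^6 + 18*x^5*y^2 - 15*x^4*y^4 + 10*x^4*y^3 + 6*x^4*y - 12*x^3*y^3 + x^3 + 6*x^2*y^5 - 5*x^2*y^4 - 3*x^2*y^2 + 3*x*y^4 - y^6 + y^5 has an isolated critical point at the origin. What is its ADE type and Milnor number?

Type E8, Milnor number mu = 8.

The Hessian of f at 0 is [[0, 0], [0, 0]] with rank 0, so corank 2. A Groebner basis of the Jacobian ideal J(f) in C{x,y} is {y^4, x^3, -x^2/2 + x*y^2}; counting standard monomials gives mu = 8. Corank 2; j^3 = x^3 is a perfect cube, so E-series; the 5-jet and mu = 8 give E_8.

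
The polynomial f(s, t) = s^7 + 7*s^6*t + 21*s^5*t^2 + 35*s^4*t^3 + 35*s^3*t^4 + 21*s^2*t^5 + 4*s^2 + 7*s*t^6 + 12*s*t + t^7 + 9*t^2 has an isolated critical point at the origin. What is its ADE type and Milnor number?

The Hessian of f at 0 has rank 1. Corank 1: A-series; mu = 6 gives A_6.

Type A_6, Milnor number mu = 6.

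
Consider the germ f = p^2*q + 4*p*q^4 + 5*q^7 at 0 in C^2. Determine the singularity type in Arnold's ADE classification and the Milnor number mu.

The Hessian of f at 0 has rank 0. Corank 2; j^3 = p^2*q has shape L^2 M (L != M), so D-series; mu = 8 gives D_8.

Type D8, Milnor number mu = 8.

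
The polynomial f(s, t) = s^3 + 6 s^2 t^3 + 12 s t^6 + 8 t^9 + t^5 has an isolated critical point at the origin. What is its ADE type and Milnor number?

Type E_{8}, Milnor number mu = 8.

The Hessian of f at 0 is [[0, 0], [0, 0]] with rank 0, so corank 2. A Groebner basis of the Jacobian ideal J(f) in C{s,t} is {s^2/4 + s*t^3, t^4, s^3, s^2*t}; counting standard monomials gives mu = 8. Corank 2; j^3 = s^3 is a perfect cube, so E-series; the 5-jet and mu = 8 give E_8.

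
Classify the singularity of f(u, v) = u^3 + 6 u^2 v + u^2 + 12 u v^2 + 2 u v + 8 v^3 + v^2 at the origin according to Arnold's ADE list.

The Hessian of f at 0 is [[2, 2], [2, 2]] with rank 1, so corank 1. A Groebner basis of the Jacobian ideal J(f) in C{u,v} is {v^2, u + v}; counting standard monomials gives mu = 2. Corank 1: A-series; mu = 2 gives A_2.

A_{2}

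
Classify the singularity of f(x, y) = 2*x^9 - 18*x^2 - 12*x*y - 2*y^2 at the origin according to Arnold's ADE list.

A8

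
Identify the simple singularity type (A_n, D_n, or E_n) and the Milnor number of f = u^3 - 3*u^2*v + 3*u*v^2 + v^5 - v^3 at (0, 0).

Type E8, Milnor number mu = 8.

The Hessian of f at 0 has rank 0. Corank 2; j^3 = (u - v)^3 is a perfect cube, so E-series; the 5-jet and mu = 8 give E_8.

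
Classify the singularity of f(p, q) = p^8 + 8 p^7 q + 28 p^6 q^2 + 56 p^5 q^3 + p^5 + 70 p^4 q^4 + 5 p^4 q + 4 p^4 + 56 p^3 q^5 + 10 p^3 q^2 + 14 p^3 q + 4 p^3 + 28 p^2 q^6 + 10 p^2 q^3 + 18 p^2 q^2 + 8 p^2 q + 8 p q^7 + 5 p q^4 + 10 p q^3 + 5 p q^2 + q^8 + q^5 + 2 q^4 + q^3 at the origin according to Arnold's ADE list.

D_9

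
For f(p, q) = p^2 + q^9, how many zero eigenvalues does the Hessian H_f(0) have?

The Hessian at 0 is [[2, 0], [0, 0]] of rank 1; hence corank 1.

1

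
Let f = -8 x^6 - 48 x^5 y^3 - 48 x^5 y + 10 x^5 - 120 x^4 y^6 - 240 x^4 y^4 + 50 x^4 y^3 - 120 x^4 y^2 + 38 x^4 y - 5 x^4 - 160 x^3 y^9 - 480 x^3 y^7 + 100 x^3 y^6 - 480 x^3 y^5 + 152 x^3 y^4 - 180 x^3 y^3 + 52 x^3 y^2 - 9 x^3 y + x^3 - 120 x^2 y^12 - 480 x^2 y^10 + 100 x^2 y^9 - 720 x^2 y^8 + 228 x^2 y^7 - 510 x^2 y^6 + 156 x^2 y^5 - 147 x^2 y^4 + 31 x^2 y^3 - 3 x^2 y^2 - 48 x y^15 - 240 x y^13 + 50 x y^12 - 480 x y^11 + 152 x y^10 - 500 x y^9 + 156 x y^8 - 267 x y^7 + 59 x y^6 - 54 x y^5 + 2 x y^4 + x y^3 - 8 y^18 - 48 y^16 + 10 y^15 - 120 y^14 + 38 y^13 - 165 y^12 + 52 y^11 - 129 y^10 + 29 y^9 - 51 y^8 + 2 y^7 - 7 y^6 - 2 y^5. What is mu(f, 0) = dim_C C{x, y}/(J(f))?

The Hessian of f at 0 has rank 0. Corank 2; j^3 = x^3 is a perfect cube, so E-series; the 4-jet and mu = 7 give E_7.

7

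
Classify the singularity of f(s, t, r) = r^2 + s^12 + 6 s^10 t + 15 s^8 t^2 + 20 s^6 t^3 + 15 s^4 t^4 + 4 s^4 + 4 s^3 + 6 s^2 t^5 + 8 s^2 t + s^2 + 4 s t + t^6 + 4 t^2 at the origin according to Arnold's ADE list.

The Hessian of f at 0 has rank 2. Corank 1: A-series; mu = 5 gives A_5.

A_5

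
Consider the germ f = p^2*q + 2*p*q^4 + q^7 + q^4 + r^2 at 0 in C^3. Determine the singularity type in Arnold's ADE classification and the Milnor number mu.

Type D_5, Milnor number mu = 5.

The Hessian of f at 0 has rank 1. Corank 2; j^3 = p^2*q has shape L^2 M (L != M), so D-series; mu = 5 gives D_5.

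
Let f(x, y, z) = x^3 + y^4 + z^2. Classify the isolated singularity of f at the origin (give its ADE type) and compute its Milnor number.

The Hessian of f at 0 is [[0, 0, 0], [0, 0, 0], [0, 0, 2]] with rank 1, so corank 2. A Groebner basis of the Jacobian ideal J(f) in C{x,y,z} is {y^3, x^2, z}; counting standard monomials gives mu = 6. Corank 2; j^3 = x^3 is a perfect cube, so E-series; the 4-jet and mu = 6 give E_6.

Type E_6, Milnor number mu = 6.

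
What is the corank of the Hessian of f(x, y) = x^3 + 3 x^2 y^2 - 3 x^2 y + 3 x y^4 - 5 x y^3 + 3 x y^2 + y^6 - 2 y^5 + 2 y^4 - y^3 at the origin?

2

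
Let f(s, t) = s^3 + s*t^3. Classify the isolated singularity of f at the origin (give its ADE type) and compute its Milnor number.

Type E7, Milnor number mu = 7.

The Hessian of f at 0 is [[0, 0], [0, 0]] with rank 0, so corank 2. A Groebner basis of the Jacobian ideal J(f) in C{s,t} is {s^3, s*t^2, 3*s^2 + t^3}; counting standard monomials gives mu = 7. Corank 2; j^3 = s^3 is a perfect cube, so E-series; the 4-jet and mu = 7 give E_7.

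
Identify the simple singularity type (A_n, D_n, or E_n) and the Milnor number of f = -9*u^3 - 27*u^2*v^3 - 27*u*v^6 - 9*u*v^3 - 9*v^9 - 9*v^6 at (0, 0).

The Hessian of f at 0 has rank 0. Corank 2; j^3 = -9*u^3 is a perfect cube, so E-series; the 4-jet and mu = 7 give E_7.

Type E_7, Milnor number mu = 7.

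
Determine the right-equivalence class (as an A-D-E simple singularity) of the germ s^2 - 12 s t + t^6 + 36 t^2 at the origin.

A5

The Hessian of f at 0 has rank 1. Corank 1: A-series; mu = 5 gives A_5.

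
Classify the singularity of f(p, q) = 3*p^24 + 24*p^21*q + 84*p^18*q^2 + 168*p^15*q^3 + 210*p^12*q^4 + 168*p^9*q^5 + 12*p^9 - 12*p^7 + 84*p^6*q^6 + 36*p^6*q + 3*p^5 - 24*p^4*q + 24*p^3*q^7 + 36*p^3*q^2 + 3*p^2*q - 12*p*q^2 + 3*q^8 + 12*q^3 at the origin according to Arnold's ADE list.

The Hessian of f at 0 has rank 0. Corank 2; j^3 = 3*q*(p - 2*q)^2 has shape L^2 M (L != M), so D-series; mu = 9 gives D_9.

D_9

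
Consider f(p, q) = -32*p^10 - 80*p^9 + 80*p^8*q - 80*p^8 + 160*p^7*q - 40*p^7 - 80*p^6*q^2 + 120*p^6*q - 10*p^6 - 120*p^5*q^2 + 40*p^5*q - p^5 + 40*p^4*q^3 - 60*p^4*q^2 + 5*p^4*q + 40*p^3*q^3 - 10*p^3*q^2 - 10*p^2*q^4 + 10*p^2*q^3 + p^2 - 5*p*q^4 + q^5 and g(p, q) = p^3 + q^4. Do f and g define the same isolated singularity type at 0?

No.

The Hessian of f at 0 has rank 1. Corank 1: A-series; mu = 4 gives A_4. The Hessian of g at 0 has rank 0. Corank 2; j^3 = p^3 is a perfect cube, so E-series; the 4-jet and mu = 6 give E_6. f is A_4 but g is E_6, hence not right-equivalent.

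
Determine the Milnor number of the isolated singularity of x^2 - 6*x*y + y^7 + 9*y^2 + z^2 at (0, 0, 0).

6

The Hessian of f at 0 is [[2, -6, 0], [-6, 18, 0], [0, 0, 2]] with rank 2, so corank 1. A Groebner basis of the Jacobian ideal J(f) in C{x,y,z} is {y^6, x - 3*y, z}; counting standard monomials gives mu = 6. Corank 1: A-series; mu = 6 gives A_6.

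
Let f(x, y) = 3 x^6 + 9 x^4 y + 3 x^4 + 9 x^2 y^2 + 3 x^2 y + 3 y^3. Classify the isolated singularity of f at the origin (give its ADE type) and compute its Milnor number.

The Hessian of f at 0 has rank 0. Corank 2; j^3 = 3*y*(x^2 + y^2) splits into three distinct lines over C (the quadratic factor has nonzero discriminant), so D_4.

Type D_4, Milnor number mu = 4.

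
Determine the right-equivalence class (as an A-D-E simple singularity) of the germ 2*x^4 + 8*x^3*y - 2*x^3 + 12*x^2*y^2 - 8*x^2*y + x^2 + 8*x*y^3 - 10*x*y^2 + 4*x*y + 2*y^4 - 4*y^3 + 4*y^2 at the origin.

A_{3}

The Hessian of f at 0 has rank 1. Corank 1: A-series; mu = 3 gives A_3.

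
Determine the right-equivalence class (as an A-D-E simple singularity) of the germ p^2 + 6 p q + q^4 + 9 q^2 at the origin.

A3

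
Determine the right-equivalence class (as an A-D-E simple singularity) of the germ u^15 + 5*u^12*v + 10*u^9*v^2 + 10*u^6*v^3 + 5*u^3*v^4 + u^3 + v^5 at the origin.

The Hessian of f at 0 is [[0, 0], [0, 0]] with rank 0, so corank 2. A Groebner basis of the Jacobian ideal J(f) in C{u,v} is {v^4, u^2}; counting standard monomials gives mu = 8. Corank 2; j^3 = u^3 is a perfect cube, so E-series; the 5-jet and mu = 8 give E_8.

E8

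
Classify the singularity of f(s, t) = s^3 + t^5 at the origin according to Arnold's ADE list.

E8

The Hessian of f at 0 is [[0, 0], [0, 0]] with rank 0, so corank 2. A Groebner basis of the Jacobian ideal J(f) in C{s,t} is {t^4, s^2}; counting standard monomials gives mu = 8. Corank 2; j^3 = s^3 is a perfect cube, so E-series; the 5-jet and mu = 8 give E_8.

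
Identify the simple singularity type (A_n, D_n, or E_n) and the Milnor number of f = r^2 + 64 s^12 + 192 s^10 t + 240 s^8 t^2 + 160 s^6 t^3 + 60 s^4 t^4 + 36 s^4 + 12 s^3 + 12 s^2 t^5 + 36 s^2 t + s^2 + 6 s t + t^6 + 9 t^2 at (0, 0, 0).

Type A5, Milnor number mu = 5.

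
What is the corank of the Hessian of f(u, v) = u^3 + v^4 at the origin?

Hessian at 0 has rank 0.

2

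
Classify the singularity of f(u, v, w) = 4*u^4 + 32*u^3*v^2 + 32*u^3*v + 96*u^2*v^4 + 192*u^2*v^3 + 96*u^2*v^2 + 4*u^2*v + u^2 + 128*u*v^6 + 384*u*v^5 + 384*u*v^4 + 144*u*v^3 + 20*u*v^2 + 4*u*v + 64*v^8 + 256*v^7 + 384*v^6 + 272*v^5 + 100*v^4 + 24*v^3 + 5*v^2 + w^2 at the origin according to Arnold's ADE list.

A1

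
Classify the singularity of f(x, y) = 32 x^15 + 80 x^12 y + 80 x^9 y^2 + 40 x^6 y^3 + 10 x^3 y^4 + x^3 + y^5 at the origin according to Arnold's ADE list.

The Hessian of f at 0 is [[0, 0], [0, 0]] with rank 0, so corank 2. A Groebner basis of the Jacobian ideal J(f) in C{x,y} is {y^4, x^2}; counting standard monomials gives mu = 8. Corank 2; j^3 = x^3 is a perfect cube, so E-series; the 5-jet and mu = 8 give E_8.

E_{8}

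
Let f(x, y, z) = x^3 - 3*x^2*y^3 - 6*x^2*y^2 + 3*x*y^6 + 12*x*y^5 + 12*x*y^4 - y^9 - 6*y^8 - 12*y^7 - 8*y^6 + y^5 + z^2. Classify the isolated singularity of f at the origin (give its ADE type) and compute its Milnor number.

Type E_{8}, Milnor number mu = 8.

The Hessian of f at 0 is [[0, 0, 0], [0, 0, 0], [0, 0, 2]] with rank 1, so corank 2. A Groebner basis of the Jacobian ideal J(f) in C{x,y,z} is {-x^2/2 + x*y^3 + 2*x*y^2, y^4, x^3, x^2*y - 2*x^2 + 8*x*y^2, z}; counting standard monomials gives mu = 8. Corank 2; j^3 = x^3 is a perfect cube, so E-series; the 5-jet and mu = 8 give E_8.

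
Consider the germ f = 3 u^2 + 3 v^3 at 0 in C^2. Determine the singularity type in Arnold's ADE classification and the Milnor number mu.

Type A_2, Milnor number mu = 2.

The Hessian of f at 0 has rank 1. Corank 1: A-series; mu = 2 gives A_2.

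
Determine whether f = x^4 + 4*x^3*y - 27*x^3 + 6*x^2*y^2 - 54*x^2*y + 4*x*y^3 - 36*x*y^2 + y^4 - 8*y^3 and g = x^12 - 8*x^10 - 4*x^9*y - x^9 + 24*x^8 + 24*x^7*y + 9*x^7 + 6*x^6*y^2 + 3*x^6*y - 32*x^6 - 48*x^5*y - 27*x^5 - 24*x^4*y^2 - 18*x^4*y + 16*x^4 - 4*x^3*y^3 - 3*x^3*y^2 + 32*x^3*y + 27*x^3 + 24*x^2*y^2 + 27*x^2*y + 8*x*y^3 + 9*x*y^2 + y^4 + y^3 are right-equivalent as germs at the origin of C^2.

Yes.

The Hessian of f at 0 is [[0, 0], [0, 0]] with rank 0, so corank 2. A Groebner basis of the Jacobian ideal J(f) in C{x,y} is {y^4, x*y^2 + 7*y^3/9, x^2 + 4*x*y/3 + 4*y^2/9}; counting standard monomials gives mu = 6. Corank 2; j^3 = -(3*x + 2*y)^3 is a perfect cube, so E-series; the 4-jet and mu = 6 give E_6. The Hessian of g at 0 is [[0, 0], [0, 0]] with rank 0, so corank 2. A Groebner basis of the Jacobian ideal J(g) in C{x,y} is {y^4, x*y^2 + 7*y^3/18, x^2 + 2*x*y/3 + y^2/9}; counting standard monomials gives mu = 6. Corank 2; j^3 = (3*x + y)^3 is a perfect cube, so E-series; the 4-jet and mu = 6 give E_6. Both have type E_6, hence right-equivalent.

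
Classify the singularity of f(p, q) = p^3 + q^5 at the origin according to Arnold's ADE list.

The Hessian of f at 0 has rank 0. Corank 2; j^3 = p^3 is a perfect cube, so E-series; the 5-jet and mu = 8 give E_8.

E_{8}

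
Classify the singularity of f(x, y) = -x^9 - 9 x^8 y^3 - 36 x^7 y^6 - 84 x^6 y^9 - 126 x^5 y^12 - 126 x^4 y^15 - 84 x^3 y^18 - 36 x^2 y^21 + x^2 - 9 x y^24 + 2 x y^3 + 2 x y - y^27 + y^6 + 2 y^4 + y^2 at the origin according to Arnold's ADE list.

A_8

The Hessian of f at 0 has rank 1. Corank 1: A-series; mu = 8 gives A_8.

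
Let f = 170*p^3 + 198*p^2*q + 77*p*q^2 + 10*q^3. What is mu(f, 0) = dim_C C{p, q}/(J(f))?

4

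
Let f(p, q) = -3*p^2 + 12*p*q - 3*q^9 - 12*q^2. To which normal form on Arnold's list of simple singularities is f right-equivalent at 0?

A_{8}

The Hessian of f at 0 has rank 1. Corank 1: A-series; mu = 8 gives A_8.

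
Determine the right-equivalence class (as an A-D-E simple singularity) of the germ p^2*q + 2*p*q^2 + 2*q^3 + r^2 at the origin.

D_4

The Hessian of f at 0 is [[0, 0, 0], [0, 0, 0], [0, 0, 2]] with rank 1, so corank 2. A Groebner basis of the Jacobian ideal J(f) in C{p,q,r} is {q^3, p^2 + 2*q^2, p*q + q^2, r}; counting standard monomials gives mu = 4. Corank 2; j^3 = q*(p^2 + 2*p*q + 2*q^2) splits into three distinct lines over C (the quadratic factor has nonzero discriminant), so D_4.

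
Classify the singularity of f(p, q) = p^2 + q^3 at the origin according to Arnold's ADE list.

A2

The Hessian of f at 0 has rank 1. Corank 1: A-series; mu = 2 gives A_2.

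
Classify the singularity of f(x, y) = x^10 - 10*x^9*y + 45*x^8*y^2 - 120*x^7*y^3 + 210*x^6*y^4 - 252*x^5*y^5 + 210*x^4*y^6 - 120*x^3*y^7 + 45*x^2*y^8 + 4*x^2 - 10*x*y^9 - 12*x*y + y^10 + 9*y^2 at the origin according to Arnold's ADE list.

A9

The Hessian of f at 0 is [[8, -12], [-12, 18]] with rank 1, so corank 1. A Groebner basis of the Jacobian ideal J(f) in C{x,y} is {y^9, x - 3*y/2}; counting standard monomials gives mu = 9. Corank 1: A-series; mu = 9 gives A_9.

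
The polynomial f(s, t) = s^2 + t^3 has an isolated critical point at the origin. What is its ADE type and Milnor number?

Type A_{2}, Milnor number mu = 2.

The Hessian of f at 0 is [[2, 0], [0, 0]] with rank 1, so corank 1. A Groebner basis of the Jacobian ideal J(f) in C{s,t} is {t^2, s}; counting standard monomials gives mu = 2. Corank 1: A-series; mu = 2 gives A_2.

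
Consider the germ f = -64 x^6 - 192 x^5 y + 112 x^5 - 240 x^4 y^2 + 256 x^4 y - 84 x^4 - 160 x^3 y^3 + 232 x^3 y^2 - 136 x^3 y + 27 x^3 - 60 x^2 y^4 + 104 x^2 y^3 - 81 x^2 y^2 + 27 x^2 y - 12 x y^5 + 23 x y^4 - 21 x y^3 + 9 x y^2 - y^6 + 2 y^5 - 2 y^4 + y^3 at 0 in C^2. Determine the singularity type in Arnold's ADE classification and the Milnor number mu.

Type E_7, Milnor number mu = 7.

The Hessian of f at 0 has rank 0. Corank 2; j^3 = (3*x + y)^3 is a perfect cube, so E-series; the 4-jet and mu = 7 give E_7.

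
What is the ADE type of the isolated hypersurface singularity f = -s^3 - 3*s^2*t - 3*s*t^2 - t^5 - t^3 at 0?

E8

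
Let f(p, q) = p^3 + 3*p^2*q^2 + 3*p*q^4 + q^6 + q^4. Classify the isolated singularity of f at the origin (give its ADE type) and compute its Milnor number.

The Hessian of f at 0 has rank 0. Corank 2; j^3 = p^3 is a perfect cube, so E-series; the 4-jet and mu = 6 give E_6.

Type E6, Milnor number mu = 6.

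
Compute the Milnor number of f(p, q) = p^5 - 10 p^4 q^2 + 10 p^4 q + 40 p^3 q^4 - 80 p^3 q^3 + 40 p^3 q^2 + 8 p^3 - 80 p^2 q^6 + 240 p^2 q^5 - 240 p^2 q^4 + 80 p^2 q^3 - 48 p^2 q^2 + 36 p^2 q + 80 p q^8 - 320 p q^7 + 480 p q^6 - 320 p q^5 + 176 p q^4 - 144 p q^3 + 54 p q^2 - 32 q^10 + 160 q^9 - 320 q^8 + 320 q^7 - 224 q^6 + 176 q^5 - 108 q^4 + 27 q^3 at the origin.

8

The Hessian of f at 0 has rank 0. Corank 2; j^3 = (2*p + 3*q)^3 is a perfect cube, so E-series; the 5-jet and mu = 8 give E_8.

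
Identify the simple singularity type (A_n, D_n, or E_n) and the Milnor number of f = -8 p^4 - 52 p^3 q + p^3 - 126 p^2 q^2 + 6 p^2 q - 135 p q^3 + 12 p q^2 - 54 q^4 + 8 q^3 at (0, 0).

Type E_7, Milnor number mu = 7.

The Hessian of f at 0 is [[0, 0], [0, 0]] with rank 0, so corank 2. A Groebner basis of the Jacobian ideal J(f) in C{p,q} is {3*p^2/4 + 3*p*q + q^4 + q^3/4 + 3*q^2, p^3 - 21*p^2/2 - 42*p*q + 9*q^3/2 - 42*q^2, p^2*q + 15*p^2/4 + 15*p*q - 11*q^3/4 + 15*q^2, -p^2 + p*q^2 - 4*p*q + 5*q^3/3 - 4*q^2}; counting standard monomials gives mu = 7. Corank 2; j^3 = (p + 2*q)^3 is a perfect cube, so E-series; the 4-jet and mu = 7 give E_7.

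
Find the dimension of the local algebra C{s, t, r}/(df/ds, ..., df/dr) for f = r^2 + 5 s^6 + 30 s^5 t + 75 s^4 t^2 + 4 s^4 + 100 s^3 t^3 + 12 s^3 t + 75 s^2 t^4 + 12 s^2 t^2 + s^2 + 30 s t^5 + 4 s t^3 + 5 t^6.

5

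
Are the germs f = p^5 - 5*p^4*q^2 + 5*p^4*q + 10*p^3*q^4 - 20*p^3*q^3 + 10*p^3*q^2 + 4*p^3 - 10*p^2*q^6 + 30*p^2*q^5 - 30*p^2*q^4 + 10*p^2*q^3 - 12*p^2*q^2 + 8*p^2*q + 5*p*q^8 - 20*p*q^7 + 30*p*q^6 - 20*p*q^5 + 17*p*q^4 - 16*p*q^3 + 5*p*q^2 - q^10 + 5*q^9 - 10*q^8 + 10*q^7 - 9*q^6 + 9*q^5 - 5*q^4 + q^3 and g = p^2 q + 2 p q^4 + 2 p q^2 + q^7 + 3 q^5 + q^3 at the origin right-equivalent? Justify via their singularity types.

The Hessian of f at 0 has rank 0. Corank 2; j^3 = (p + q)*(2*p + q)^2 has shape L^2 M (L != M), so D-series; mu = 6 gives D_6. The Hessian of g at 0 has rank 0. Corank 2; j^3 = q*(p + q)^2 has shape L^2 M (L != M), so D-series; mu = 6 gives D_6. Both have type D_6, hence right-equivalent.

Yes.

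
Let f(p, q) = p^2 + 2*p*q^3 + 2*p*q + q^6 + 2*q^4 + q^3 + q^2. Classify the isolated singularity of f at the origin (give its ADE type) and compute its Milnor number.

Type A_{2}, Milnor number mu = 2.

The Hessian of f at 0 has rank 1. Corank 1: A-series; mu = 2 gives A_2.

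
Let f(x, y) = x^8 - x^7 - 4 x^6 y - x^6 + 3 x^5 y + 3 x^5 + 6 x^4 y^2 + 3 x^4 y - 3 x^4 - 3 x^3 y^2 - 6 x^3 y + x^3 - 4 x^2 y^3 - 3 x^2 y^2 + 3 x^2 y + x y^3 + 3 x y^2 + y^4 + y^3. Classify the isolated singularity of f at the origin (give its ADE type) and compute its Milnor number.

Type E7, Milnor number mu = 7.

The Hessian of f at 0 is [[0, 0], [0, 0]] with rank 0, so corank 2. A Groebner basis of the Jacobian ideal J(f) in C{x,y} is {-3*x^2/10 - 3*x*y/5 + y^4 - y^3/10 - 3*y^2/10, x^3 - 6*x^2/5 - 12*x*y/5 + 3*y^3/5 - 6*y^2/5, x^2*y + 7*x^2/10 + 7*x*y/5 - 23*y^3/30 + 7*y^2/10, -3*x^2/10 + x*y^2 - 3*x*y/5 + 9*y^3/10 - 3*y^2/10}; counting standard monomials gives mu = 7. Corank 2; j^3 = (x + y)^3 is a perfect cube, so E-series; the 4-jet and mu = 7 give E_7.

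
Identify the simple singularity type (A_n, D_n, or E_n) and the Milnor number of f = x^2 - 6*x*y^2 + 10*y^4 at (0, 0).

Type A3, Milnor number mu = 3.

The Hessian of f at 0 has rank 1. Corank 1: A-series; mu = 3 gives A_3.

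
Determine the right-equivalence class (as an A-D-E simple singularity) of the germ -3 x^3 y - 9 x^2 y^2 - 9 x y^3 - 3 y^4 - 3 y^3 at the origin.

The Hessian of f at 0 has rank 0. Corank 2; j^3 = -3*y^3 is a perfect cube, so E-series; the 4-jet and mu = 7 give E_7.

E_{7}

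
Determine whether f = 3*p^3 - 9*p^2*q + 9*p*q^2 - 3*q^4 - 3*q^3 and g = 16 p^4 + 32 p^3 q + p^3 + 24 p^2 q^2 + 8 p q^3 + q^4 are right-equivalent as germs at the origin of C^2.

The Hessian of f at 0 is [[0, 0], [0, 0]] with rank 0, so corank 2. A Groebner basis of the Jacobian ideal J(f) in C{p,q} is {q^3, p^2 - 2*p*q + q^2}; counting standard monomials gives mu = 6. Corank 2; j^3 = 3*(p - q)^3 is a perfect cube, so E-series; the 4-jet and mu = 6 give E_6. The Hessian of g at 0 is [[0, 0], [0, 0]] with rank 0, so corank 2. A Groebner basis of the Jacobian ideal J(g) in C{p,q} is {q^4, p*q^2 + q^3/6, p^2}; counting standard monomials gives mu = 6. Corank 2; j^3 = p^3 is a perfect cube, so E-series; the 4-jet and mu = 6 give E_6. Both have type E_6, hence right-equivalent.

Yes.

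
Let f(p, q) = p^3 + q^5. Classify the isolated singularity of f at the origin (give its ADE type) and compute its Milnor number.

The Hessian of f at 0 is [[0, 0], [0, 0]] with rank 0, so corank 2. A Groebner basis of the Jacobian ideal J(f) in C{p,q} is {q^4, p^2}; counting standard monomials gives mu = 8. Corank 2; j^3 = p^3 is a perfect cube, so E-series; the 5-jet and mu = 8 give E_8.

Type E_8, Milnor number mu = 8.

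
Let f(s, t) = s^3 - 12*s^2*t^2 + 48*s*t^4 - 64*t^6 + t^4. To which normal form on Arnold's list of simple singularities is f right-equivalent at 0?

E_6

The Hessian of f at 0 is [[0, 0], [0, 0]] with rank 0, so corank 2. A Groebner basis of the Jacobian ideal J(f) in C{s,t} is {s^3, s^2*t, -s^2/8 + s*t^2, t^3}; counting standard monomials gives mu = 6. Corank 2; j^3 = s^3 is a perfect cube, so E-series; the 4-jet and mu = 6 give E_6.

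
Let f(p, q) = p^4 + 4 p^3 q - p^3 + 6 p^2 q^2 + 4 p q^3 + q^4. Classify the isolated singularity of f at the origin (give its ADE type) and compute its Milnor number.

The Hessian of f at 0 is [[0, 0], [0, 0]] with rank 0, so corank 2. A Groebner basis of the Jacobian ideal J(f) in C{p,q} is {q^4, p*q^2 + q^3/3, p^2}; counting standard monomials gives mu = 6. Corank 2; j^3 = -p^3 is a perfect cube, so E-series; the 4-jet and mu = 6 give E_6.

Type E_6, Milnor number mu = 6.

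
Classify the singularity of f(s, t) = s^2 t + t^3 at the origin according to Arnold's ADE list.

D4

The Hessian of f at 0 is [[0, 0], [0, 0]] with rank 0, so corank 2. A Groebner basis of the Jacobian ideal J(f) in C{s,t} is {t^3, s^2 + 3*t^2, s*t}; counting standard monomials gives mu = 4. Corank 2; j^3 = t*(s^2 + t^2) splits into three distinct lines over C (the quadratic factor has nonzero discriminant), so D_4.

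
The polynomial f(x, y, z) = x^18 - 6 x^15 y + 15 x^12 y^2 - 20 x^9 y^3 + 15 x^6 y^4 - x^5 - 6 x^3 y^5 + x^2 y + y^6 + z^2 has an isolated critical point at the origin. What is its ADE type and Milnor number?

Type D_7, Milnor number mu = 7.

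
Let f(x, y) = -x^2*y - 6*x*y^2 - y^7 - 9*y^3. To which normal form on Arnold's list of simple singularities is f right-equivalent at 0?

D_8

The Hessian of f at 0 is [[0, 0], [0, 0]] with rank 0, so corank 2. A Groebner basis of the Jacobian ideal J(f) in C{x,y} is {x^2/7 + y^6 - 9*y^2/7, x^3 + 27*y^3, x*y + 3*y^2}; counting standard monomials gives mu = 8. Corank 2; j^3 = -y*(x + 3*y)^2 has shape L^2 M (L != M), so D-series; mu = 8 gives D_8.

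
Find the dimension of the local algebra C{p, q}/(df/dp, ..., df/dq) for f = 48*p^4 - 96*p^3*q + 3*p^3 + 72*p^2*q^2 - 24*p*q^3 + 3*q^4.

The Hessian of f at 0 is [[0, 0], [0, 0]] with rank 0, so corank 2. A Groebner basis of the Jacobian ideal J(f) in C{p,q} is {q^4, p*q^2 - q^3/6, p^2}; counting standard monomials gives mu = 6. Corank 2; j^3 = 3*p^3 is a perfect cube, so E-series; the 4-jet and mu = 6 give E_6.

6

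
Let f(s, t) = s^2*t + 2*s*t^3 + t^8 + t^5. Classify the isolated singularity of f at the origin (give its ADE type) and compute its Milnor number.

The Hessian of f at 0 has rank 0. Corank 2; j^3 = s^2*t has shape L^2 M (L != M), so D-series; mu = 9 gives D_9.

Type D_9, Milnor number mu = 9.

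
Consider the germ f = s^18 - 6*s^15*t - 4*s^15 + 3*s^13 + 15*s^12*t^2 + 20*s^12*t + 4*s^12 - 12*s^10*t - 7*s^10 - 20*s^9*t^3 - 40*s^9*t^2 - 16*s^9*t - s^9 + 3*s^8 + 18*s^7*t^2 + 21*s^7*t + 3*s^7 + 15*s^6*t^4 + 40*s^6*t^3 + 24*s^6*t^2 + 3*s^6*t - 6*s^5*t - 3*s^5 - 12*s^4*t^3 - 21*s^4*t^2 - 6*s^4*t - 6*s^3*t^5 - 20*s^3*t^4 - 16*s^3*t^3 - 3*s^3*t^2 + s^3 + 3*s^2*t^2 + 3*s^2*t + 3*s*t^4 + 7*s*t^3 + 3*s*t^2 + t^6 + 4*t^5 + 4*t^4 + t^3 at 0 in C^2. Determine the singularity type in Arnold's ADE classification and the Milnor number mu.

Type E7, Milnor number mu = 7.

The Hessian of f at 0 is [[0, 0], [0, 0]] with rank 0, so corank 2. A Groebner basis of the Jacobian ideal J(f) in C{s,t} is {-s^2 - 2*s*t + t^4 - t^3/3 - t^2, s^3 + 2*s^2 + 4*s*t + 5*t^3/3 + 2*t^2, s^2*t - 5*s^2/3 - 10*s*t/3 - 14*t^3/9 - 5*t^2/3, s^2 + s*t^2 + 2*s*t + 4*t^3/3 + t^2}; counting standard monomials gives mu = 7. Corank 2; j^3 = (s + t)^3 is a perfect cube, so E-series; the 4-jet and mu = 7 give E_7.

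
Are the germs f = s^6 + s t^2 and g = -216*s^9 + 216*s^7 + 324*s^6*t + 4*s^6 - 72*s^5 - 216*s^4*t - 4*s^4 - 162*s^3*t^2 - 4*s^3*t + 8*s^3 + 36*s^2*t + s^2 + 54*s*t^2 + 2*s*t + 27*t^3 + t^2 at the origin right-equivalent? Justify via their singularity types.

The Hessian of f at 0 has rank 0. Corank 2; j^3 = s*t^2 has shape L^2 M (L != M), so D-series; mu = 7 gives D_7. The Hessian of g at 0 has rank 1. Corank 1: A-series; mu = 2 gives A_2. f is D_7 but g is A_2, hence not right-equivalent.

No.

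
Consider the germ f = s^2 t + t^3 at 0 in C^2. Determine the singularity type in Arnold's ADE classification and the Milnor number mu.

Type D4, Milnor number mu = 4.

The Hessian of f at 0 has rank 0. Corank 2; j^3 = t*(s^2 + t^2) splits into three distinct lines over C (the quadratic factor has nonzero discriminant), so D_4.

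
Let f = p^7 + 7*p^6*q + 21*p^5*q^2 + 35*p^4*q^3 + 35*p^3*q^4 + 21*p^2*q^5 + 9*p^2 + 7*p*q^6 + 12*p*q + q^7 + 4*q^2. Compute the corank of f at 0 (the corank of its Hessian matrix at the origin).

The Hessian at 0 is [[18, 12], [12, 8]] of rank 1; hence corank 1.

1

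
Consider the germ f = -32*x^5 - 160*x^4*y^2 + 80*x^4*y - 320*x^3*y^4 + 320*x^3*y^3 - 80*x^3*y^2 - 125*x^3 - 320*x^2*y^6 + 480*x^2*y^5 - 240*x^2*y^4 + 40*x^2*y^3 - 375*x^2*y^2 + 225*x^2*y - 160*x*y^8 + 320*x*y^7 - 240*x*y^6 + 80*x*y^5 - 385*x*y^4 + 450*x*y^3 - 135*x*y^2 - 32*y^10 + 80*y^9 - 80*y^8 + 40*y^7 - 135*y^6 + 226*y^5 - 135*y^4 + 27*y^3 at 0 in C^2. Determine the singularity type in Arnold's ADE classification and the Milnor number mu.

Type E_8, Milnor number mu = 8.

The Hessian of f at 0 has rank 0. Corank 2; j^3 = -(5*x - 3*y)^3 is a perfect cube, so E-series; the 5-jet and mu = 8 give E_8.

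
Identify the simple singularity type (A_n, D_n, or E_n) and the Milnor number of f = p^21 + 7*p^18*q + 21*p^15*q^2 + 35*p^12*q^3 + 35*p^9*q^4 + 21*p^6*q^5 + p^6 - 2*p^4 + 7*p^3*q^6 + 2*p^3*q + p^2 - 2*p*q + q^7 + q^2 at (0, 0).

The Hessian of f at 0 has rank 1. Corank 1: A-series; mu = 6 gives A_6.

Type A6, Milnor number mu = 6.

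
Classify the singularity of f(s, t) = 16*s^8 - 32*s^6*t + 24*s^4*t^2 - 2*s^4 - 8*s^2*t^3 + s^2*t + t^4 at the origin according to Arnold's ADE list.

D_{5}

The Hessian of f at 0 has rank 0. Corank 2; j^3 = s^2*t has shape L^2 M (L != M), so D-series; mu = 5 gives D_5.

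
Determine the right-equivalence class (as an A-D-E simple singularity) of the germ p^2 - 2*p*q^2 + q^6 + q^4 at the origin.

A_5

The Hessian of f at 0 is [[2, 0], [0, 0]] with rank 1, so corank 1. A Groebner basis of the Jacobian ideal J(f) in C{p,q} is {p^3, p^2*q, -p + q^2}; counting standard monomials gives mu = 5. Corank 1: A-series; mu = 5 gives A_5.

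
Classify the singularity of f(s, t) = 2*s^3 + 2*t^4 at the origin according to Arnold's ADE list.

The Hessian of f at 0 has rank 0. Corank 2; j^3 = 2*s^3 is a perfect cube, so E-series; the 4-jet and mu = 6 give E_6.

E_{6}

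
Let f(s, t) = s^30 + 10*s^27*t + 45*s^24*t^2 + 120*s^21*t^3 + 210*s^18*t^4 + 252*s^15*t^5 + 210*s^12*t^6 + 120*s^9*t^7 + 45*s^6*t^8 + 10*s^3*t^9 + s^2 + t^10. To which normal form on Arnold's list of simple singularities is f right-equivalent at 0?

A9

The Hessian of f at 0 is [[2, 0], [0, 0]] with rank 1, so corank 1. A Groebner basis of the Jacobian ideal J(f) in C{s,t} is {t^9, s}; counting standard monomials gives mu = 9. Corank 1: A-series; mu = 9 gives A_9.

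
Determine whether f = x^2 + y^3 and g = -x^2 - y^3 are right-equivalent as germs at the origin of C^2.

Yes.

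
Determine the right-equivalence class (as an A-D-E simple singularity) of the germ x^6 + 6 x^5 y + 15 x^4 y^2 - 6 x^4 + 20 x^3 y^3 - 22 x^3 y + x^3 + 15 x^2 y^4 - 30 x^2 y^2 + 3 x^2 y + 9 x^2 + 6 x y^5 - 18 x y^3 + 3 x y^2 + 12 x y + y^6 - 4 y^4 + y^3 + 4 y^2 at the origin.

A_2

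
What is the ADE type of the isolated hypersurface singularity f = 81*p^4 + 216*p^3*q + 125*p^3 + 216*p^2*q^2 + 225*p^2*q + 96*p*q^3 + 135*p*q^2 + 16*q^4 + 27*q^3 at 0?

E_{6}

The Hessian of f at 0 is [[0, 0], [0, 0]] with rank 0, so corank 2. A Groebner basis of the Jacobian ideal J(f) in C{p,q} is {q^4, p*q^2 + 28*q^3/45, p^2 + 6*p*q/5 + 9*q^2/25}; counting standard monomials gives mu = 6. Corank 2; j^3 = (5*p + 3*q)^3 is a perfect cube, so E-series; the 4-jet and mu = 6 give E_6.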